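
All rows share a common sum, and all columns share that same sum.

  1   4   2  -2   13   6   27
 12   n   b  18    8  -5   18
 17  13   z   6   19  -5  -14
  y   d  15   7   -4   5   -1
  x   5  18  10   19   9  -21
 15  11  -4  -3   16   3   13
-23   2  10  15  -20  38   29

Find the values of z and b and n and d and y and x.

z = 15, b = -5, n = 5, d = 11, y = 18, x = 11

Rows 1 and 6 both sum to 51, so that's the common total.
Row 5 has 5 + 18 + 10 + 19 + 9 − 21 = 40; the blank must be 51 − 40 = 11.
Column 1 has 1 + 12 + 17 + 11 + 15 − 23 = 33; the blank must be 51 − 33 = 18.
Row 4 has 18 + 15 + 7 − 4 + 5 − 1 = 40; the blank must be 51 − 40 = 11.
Column 2 has 4 + 13 + 11 + 5 + 11 + 2 = 46; the blank must be 51 − 46 = 5.
Row 2 has 12 + 5 + 18 + 8 − 5 + 18 = 56; the blank must be 51 − 56 = -5.
Row 3 has 17 + 13 + 6 + 19 − 5 − 14 = 36; the blank must be 51 − 36 = 15.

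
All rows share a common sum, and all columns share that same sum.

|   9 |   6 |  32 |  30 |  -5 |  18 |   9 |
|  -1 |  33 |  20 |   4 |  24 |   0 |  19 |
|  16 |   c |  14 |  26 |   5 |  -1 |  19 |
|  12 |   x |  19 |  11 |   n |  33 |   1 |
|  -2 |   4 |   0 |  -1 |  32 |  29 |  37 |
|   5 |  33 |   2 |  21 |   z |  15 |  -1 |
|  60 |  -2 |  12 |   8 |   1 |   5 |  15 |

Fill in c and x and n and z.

c = 20, x = 5, n = 18, z = 24

Rows 1 and 2 both sum to 99, so that's the common total.
Row 6: 5 + 33 + 2 + 21 + 15 − 1 = 75, so its missing entry is 99 − 75 = 24.
Row 3: 16 + 14 + 26 + 5 − 1 + 19 = 79, so its missing entry is 99 − 79 = 20.
Column 2: 6 + 33 + 20 + 4 + 33 − 2 = 94, so its missing entry is 99 − 94 = 5.
Row 4: 12 + 5 + 19 + 11 + 33 + 1 = 81, so its missing entry is 99 − 81 = 18.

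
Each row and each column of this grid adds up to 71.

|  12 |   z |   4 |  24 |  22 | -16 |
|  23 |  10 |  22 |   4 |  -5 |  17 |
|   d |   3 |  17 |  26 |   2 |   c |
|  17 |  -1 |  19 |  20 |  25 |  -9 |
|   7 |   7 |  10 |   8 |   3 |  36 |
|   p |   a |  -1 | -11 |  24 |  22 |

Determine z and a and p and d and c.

Row 1: 12 + 4 + 24 + 22 − 16 = 46, so its missing entry is 71 − 46 = 25.
Column 2: 25 + 10 + 3 − 1 + 7 = 44, so its missing entry is 71 − 44 = 27.
Row 6: 27 − 1 − 11 + 24 + 22 = 61, so its missing entry is 71 − 61 = 10.
Column 1: 12 + 23 + 17 + 7 + 10 = 69, so its missing entry is 71 − 69 = 2.
Row 3: 2 + 3 + 17 + 26 + 2 = 50, so its missing entry is 71 − 50 = 21.

z = 25, a = 27, p = 10, d = 2, c = 21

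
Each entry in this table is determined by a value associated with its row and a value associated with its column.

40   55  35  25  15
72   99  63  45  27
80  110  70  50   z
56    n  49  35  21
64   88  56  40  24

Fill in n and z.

Each row is a constant multiple of every other row — this is a multiplication table with the headers hidden.
Row 4 is 35/25 = 7/5 times row 1, so its entry in column 2 is 55 × 7/5 = 77.
Row 3 is 50/25 = 2/1 times row 1, so its entry in column 5 is 15 × 2/1 = 30.

n = 77, z = 30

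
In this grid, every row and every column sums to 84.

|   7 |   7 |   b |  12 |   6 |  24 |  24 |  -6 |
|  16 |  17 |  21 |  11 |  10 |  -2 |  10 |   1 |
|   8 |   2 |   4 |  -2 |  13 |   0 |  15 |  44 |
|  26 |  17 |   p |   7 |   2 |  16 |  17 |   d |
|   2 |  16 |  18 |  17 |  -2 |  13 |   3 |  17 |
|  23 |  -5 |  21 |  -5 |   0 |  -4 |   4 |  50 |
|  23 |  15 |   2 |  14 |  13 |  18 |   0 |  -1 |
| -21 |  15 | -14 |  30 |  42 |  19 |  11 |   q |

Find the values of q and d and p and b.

Row 8 has -21 + 15 − 14 + 30 + 42 + 19 + 11 = 82; the blank must be 84 − 82 = 2.
Column 8 has -6 + 1 + 44 + 17 + 50 − 1 + 2 = 107; the blank must be 84 − 107 = -23.
Row 4 has 26 + 17 + 7 + 2 + 16 + 17 − 23 = 62; the blank must be 84 − 62 = 22.
Row 1 has 7 + 7 + 12 + 6 + 24 + 24 − 6 = 74; the blank must be 84 − 74 = 10.

q = 2, d = -23, p = 22, b = 10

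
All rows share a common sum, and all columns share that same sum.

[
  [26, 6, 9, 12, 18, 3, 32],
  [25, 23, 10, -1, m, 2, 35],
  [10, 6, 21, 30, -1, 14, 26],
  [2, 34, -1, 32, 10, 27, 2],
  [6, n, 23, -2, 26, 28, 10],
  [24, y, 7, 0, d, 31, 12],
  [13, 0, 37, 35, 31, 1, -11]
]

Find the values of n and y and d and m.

n = 15, y = 22, d = 10, m = 12

Rows 1 and 3 both sum to 106, so that's the common total.
Row 5 has 6 + 23 − 2 + 26 + 28 + 10 = 91; the blank must be 106 − 91 = 15.
Column 2 has 6 + 23 + 6 + 34 + 15 + 0 = 84; the blank must be 106 − 84 = 22.
Row 6 has 24 + 22 + 7 + 0 + 31 + 12 = 96; the blank must be 106 − 96 = 10.
Row 2 has 25 + 23 + 10 − 1 + 2 + 35 = 94; the blank must be 106 − 94 = 12.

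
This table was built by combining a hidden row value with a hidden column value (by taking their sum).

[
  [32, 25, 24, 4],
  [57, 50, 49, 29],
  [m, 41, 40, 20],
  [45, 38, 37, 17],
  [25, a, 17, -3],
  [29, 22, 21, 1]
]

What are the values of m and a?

m = 48, a = 18

The difference between any two rows is the same in every column — this is an addition table with the headers hidden.
Row 3 minus row 1 is 40 − 24 = 16, so its entry in column 1 is 32 + 16 = 48.
Row 5 minus row 1 is 17 − 24 = -7, so its entry in column 2 is 25 + (-7) = 18.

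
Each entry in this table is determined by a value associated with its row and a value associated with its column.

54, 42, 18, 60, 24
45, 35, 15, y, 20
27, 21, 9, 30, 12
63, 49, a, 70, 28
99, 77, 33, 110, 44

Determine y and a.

y = 50, a = 21

Each row is a constant multiple of every other row — this is a multiplication table with the headers hidden.
Row 2 is 20/24 = 5/6 times row 1, so its entry in column 4 is 60 × 5/6 = 50.
Row 4 is 28/24 = 7/6 times row 1, so its entry in column 3 is 18 × 7/6 = 21.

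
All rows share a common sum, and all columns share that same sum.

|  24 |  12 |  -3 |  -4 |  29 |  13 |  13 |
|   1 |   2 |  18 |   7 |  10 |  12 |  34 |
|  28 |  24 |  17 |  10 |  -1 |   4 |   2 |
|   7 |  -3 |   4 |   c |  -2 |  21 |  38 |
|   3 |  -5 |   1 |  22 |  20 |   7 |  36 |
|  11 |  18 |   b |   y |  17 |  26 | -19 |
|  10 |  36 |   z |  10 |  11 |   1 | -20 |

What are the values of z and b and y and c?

Rows 1 and 2 both sum to 84, so that's the common total.
Row 7 has 10 + 36 + 10 + 11 + 1 − 20 = 48; the blank must be 84 − 48 = 36.
Row 4 has 7 − 3 + 4 − 2 + 21 + 38 = 65; the blank must be 84 − 65 = 19.
Column 4 has -4 + 7 + 10 + 19 + 22 + 10 = 64; the blank must be 84 − 64 = 20.
Row 6 has 11 + 18 + 20 + 17 + 26 − 19 = 73; the blank must be 84 − 73 = 11.

z = 36, b = 11, y = 20, c = 19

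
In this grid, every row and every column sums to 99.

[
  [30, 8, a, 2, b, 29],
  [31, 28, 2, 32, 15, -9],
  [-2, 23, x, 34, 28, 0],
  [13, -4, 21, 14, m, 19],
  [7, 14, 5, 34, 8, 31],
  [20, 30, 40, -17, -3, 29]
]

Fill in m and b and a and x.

Row 4: 13 − 4 + 21 + 14 + 19 = 63, so its missing entry is 99 − 63 = 36.
Column 5: 15 + 28 + 36 + 8 − 3 = 84, so its missing entry is 99 − 84 = 15.
Row 1: 30 + 8 + 2 + 15 + 29 = 84, so its missing entry is 99 − 84 = 15.
Row 3: -2 + 23 + 34 + 28 + 0 = 83, so its missing entry is 99 − 83 = 16.

m = 36, b = 15, a = 15, x = 16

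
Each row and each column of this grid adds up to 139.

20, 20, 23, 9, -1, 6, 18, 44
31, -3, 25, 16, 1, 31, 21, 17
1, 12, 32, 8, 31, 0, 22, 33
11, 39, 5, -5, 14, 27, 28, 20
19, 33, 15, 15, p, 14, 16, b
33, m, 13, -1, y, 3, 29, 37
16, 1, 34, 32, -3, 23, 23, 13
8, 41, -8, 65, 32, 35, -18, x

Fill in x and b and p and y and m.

x = -16, b = -9, p = 36, y = 29, m = -4

Row 8 has 8 + 41 − 8 + 65 + 32 + 35 − 18 = 155; the blank must be 139 − 155 = -16.
Column 2 has 20 − 3 + 12 + 39 + 33 + 1 + 41 = 143; the blank must be 139 − 143 = -4.
Row 6 has 33 − 4 + 13 − 1 + 3 + 29 + 37 = 110; the blank must be 139 − 110 = 29.
Column 5 has -1 + 1 + 31 + 14 + 29 − 3 + 32 = 103; the blank must be 139 − 103 = 36.
Row 5 has 19 + 33 + 15 + 15 + 36 + 14 + 16 = 148; the blank must be 139 − 148 = -9.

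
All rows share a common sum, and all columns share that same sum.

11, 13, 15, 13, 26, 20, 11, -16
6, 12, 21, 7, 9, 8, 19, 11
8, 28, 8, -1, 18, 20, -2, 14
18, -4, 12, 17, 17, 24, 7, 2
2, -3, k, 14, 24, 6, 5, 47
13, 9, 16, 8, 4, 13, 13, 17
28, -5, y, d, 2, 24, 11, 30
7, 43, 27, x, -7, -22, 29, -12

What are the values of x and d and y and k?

Rows 1 and 2 both sum to 93, so that's the common total.
Row 5 has 2 − 3 + 14 + 24 + 6 + 5 + 47 = 95; the blank must be 93 − 95 = -2.
Column 3 has 15 + 21 + 8 + 12 − 2 + 16 + 27 = 97; the blank must be 93 − 97 = -4.
Row 7 has 28 − 5 − 4 + 2 + 24 + 11 + 30 = 86; the blank must be 93 − 86 = 7.
Row 8 has 7 + 43 + 27 − 7 − 22 + 29 − 12 = 65; the blank must be 93 − 65 = 28.

x = 28, d = 7, y = -4, k = -2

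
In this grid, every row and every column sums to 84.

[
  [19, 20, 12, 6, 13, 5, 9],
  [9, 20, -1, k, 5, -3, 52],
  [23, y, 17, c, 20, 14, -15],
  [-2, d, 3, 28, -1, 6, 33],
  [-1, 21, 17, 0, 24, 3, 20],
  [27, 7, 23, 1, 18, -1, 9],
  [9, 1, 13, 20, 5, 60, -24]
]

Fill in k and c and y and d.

k = 2, c = 27, y = -2, d = 17

Row 4 has -2 + 3 + 28 − 1 + 6 + 33 = 67; the blank must be 84 − 67 = 17.
Row 2 has 9 + 20 − 1 + 5 − 3 + 52 = 82; the blank must be 84 − 82 = 2.
Column 4 has 6 + 2 + 28 + 0 + 1 + 20 = 57; the blank must be 84 − 57 = 27.
Row 3 has 23 + 17 + 27 + 20 + 14 − 15 = 86; the blank must be 84 − 86 = -2.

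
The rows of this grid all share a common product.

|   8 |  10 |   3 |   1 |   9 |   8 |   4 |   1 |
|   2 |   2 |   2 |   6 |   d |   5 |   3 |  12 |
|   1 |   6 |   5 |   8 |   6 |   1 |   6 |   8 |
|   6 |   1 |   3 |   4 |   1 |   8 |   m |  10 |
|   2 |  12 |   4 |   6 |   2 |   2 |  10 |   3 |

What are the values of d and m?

d = 8, m = 12

Rows 3 and 5 each multiply to 69120, so every row has product 69120.
Row 2: 2×2×2×6×5×3×12 = 8640, so the missing entry is 69120 ÷ 8640 = 8.
Row 4: 6×1×3×4×1×8×10 = 5760, so the missing entry is 69120 ÷ 5760 = 12.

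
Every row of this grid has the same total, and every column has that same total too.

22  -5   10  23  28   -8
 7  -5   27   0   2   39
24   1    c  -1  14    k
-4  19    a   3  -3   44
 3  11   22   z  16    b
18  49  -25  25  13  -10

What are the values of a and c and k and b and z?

Rows 1 and 2 both sum to 70, so that's the common total.
Column 4: 23 + 0 − 1 + 3 + 25 = 50, so its missing entry is 70 − 50 = 20.
Row 5: 3 + 11 + 22 + 20 + 16 = 72, so its missing entry is 70 − 72 = -2.
Row 4: -4 + 19 + 3 − 3 + 44 = 59, so its missing entry is 70 − 59 = 11.
Column 3: 10 + 27 + 11 + 22 − 25 = 45, so its missing entry is 70 − 45 = 25.
Row 3: 24 + 1 + 25 − 1 + 14 = 63, so its missing entry is 70 − 63 = 7.

a = 11, c = 25, k = 7, b = -2, z = 20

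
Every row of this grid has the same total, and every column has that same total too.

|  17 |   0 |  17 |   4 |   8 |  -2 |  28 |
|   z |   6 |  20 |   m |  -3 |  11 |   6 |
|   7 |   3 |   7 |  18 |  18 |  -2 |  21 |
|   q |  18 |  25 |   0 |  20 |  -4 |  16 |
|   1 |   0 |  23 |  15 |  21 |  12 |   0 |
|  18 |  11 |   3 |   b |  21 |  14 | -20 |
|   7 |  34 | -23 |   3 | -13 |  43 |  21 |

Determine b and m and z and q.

b = 25, m = 7, z = 25, q = -3

Rows 1 and 3 both sum to 72, so that's the common total.
The known cells in row 6 total 47, leaving 72 − 47 = 25 for the blank.
The known cells in column 4 total 65, leaving 72 − 65 = 7 for the blank.
The known cells in row 2 total 47, leaving 72 − 47 = 25 for the blank.
The known cells in row 4 total 75, leaving 72 − 75 = -3 for the blank.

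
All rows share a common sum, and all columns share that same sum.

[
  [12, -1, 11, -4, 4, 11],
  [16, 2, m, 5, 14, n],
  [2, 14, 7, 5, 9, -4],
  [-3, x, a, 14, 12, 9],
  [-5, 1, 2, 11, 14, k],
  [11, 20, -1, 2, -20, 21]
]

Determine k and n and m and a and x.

Rows 1 and 3 both sum to 33, so that's the common total.
The known cells in column 2 total 36, leaving 33 − 36 = -3 for the blank.
The known cells in row 5 total 23, leaving 33 − 23 = 10 for the blank.
The known cells in column 6 total 47, leaving 33 − 47 = -14 for the blank.
The known cells in row 2 total 23, leaving 33 − 23 = 10 for the blank.
The known cells in row 4 total 29, leaving 33 − 29 = 4 for the blank.

k = 10, n = -14, m = 10, a = 4, x = -3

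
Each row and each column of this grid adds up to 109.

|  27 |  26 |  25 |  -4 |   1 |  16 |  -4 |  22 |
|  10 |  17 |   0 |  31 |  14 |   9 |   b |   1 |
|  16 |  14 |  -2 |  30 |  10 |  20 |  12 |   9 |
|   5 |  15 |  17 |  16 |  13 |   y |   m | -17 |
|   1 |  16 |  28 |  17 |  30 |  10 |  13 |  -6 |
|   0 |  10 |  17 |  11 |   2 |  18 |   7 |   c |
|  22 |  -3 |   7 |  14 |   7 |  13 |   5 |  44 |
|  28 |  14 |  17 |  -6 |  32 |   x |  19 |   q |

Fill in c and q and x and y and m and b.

The known cells in row 6 total 65, leaving 109 − 65 = 44 for the blank.
The known cells in column 8 total 97, leaving 109 − 97 = 12 for the blank.
The known cells in row 2 total 82, leaving 109 − 82 = 27 for the blank.
The known cells in column 7 total 79, leaving 109 − 79 = 30 for the blank.
The known cells in row 8 total 116, leaving 109 − 116 = -7 for the blank.
The known cells in row 4 total 79, leaving 109 − 79 = 30 for the blank.

c = 44, q = 12, x = -7, y = 30, m = 30, b = 27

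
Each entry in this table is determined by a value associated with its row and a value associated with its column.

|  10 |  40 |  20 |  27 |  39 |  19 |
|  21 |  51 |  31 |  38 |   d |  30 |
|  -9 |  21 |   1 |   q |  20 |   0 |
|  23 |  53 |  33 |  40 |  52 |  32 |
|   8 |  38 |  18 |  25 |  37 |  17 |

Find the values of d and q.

The difference between any two rows is the same in every column — this is an addition table with the headers hidden.
Row 2 minus row 1 is 31 − 20 = 11, so its entry in column 5 is 39 + 11 = 50.
Row 3 minus row 1 is 1 − 20 = -19, so its entry in column 4 is 27 + (-19) = 8.

d = 50, q = 8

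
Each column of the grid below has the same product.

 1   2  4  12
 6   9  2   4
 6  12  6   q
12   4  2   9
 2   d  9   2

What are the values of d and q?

Columns 1 and 3 each multiply to 864, so every column has product 864.
Column 2: 2×9×12×4 = 864, so the missing entry is 864 ÷ 864 = 1.
Column 4: 12×4×9×2 = 864, so the missing entry is 864 ÷ 864 = 1.

d = 1, q = 1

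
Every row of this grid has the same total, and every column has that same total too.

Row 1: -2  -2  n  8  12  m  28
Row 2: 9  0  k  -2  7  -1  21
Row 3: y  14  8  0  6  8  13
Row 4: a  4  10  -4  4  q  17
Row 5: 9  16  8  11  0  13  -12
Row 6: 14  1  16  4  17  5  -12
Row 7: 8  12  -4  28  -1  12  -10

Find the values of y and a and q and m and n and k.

y = -4, a = 11, q = 3, m = 5, n = -4, k = 11

Rows 5 and 6 both sum to 45, so that's the common total.
Row 2 has 9 + 0 − 2 + 7 − 1 + 21 = 34; the blank must be 45 − 34 = 11.
Row 3 has 14 + 8 + 0 + 6 + 8 + 13 = 49; the blank must be 45 − 49 = -4.
Column 1 has -2 + 9 − 4 + 9 + 14 + 8 = 34; the blank must be 45 − 34 = 11.
Column 3 has 11 + 8 + 10 + 8 + 16 − 4 = 49; the blank must be 45 − 49 = -4.
Row 1 has -2 − 2 − 4 + 8 + 12 + 28 = 40; the blank must be 45 − 40 = 5.
Row 4 has 11 + 4 + 10 − 4 + 4 + 17 = 42; the blank must be 45 − 42 = 3.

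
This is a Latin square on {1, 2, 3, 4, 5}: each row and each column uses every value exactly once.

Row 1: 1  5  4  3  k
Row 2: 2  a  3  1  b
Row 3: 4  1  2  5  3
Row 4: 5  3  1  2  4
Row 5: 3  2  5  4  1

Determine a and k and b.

For row 2, column 2: column 2 already has {1, 2, 3, 5}; that leaves 4.
At (row 1, col 5): row 1 already has {1, 3, 4, 5}, so the value is 2.
Cell (2,5): row 2 already has {1, 2, 3, 4} → 5.

a = 4, k = 2, b = 5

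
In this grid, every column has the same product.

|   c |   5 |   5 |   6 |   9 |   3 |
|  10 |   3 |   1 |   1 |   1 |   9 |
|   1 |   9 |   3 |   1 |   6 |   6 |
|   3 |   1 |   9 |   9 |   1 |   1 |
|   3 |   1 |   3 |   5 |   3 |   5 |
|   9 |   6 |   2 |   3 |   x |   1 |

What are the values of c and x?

c = 1, x = 5

Columns 3 and 6 each multiply to 810, so every column has product 810.
Column 1: 10×1×3×3×9 = 810, so the missing entry is 810 ÷ 810 = 1.
Column 5: 9×1×6×1×3 = 162, so the missing entry is 810 ÷ 162 = 5.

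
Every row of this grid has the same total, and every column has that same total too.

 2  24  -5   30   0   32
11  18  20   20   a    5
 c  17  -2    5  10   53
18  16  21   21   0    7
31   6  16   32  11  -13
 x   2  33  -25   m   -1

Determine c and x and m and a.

c = 0, x = 21, m = 53, a = 9

Rows 1 and 4 both sum to 83, so that's the common total.
Row 3: 17 − 2 + 5 + 10 + 53 = 83, so its missing entry is 83 − 83 = 0.
Column 1: 2 + 11 + 0 + 18 + 31 = 62, so its missing entry is 83 − 62 = 21.
Row 6: 21 + 2 + 33 − 25 − 1 = 30, so its missing entry is 83 − 30 = 53.
Row 2: 11 + 18 + 20 + 20 + 5 = 74, so its missing entry is 83 − 74 = 9.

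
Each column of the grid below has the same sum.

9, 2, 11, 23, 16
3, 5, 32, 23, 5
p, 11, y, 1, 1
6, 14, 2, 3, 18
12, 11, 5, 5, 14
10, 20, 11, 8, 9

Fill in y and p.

y = 2, p = 23

Columns 2 and 4 both add up to 63, so every column sums to 63.
Column 3: 11 + 32 + 2 + 5 + 11 = 61, so the missing entry is 63 − 61 = 2.
Column 1: 9 + 3 + 6 + 12 + 10 = 40, so the missing entry is 63 − 40 = 23.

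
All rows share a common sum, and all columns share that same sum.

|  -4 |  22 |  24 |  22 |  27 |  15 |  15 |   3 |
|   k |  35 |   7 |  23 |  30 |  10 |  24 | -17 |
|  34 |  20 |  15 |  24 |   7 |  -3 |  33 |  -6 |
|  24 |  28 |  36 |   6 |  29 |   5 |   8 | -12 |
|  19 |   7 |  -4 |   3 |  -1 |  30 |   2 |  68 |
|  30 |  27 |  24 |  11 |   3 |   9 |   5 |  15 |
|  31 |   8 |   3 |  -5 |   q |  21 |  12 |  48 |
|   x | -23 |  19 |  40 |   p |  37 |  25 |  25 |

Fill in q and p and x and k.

Rows 1 and 3 both sum to 124, so that's the common total.
Row 2: 35 + 7 + 23 + 30 + 10 + 24 − 17 = 112, so its missing entry is 124 − 112 = 12.
Column 1: -4 + 12 + 34 + 24 + 19 + 30 + 31 = 146, so its missing entry is 124 − 146 = -22.
Row 8: -22 − 23 + 19 + 40 + 37 + 25 + 25 = 101, so its missing entry is 124 − 101 = 23.
Row 7: 31 + 8 + 3 − 5 + 21 + 12 + 48 = 118, so its missing entry is 124 − 118 = 6.

q = 6, p = 23, x = -22, k = 12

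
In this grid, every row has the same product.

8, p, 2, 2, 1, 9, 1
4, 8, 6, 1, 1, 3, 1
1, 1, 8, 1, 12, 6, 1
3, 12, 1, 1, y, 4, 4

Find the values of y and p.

y = 1, p = 2

Rows 2 and 3 each multiply to 576, so every row has product 576.
Row 4: 3×12×1×1×4×4 = 576, so the missing entry is 576 ÷ 576 = 1.
Row 1: 8×2×2×1×9×1 = 288, so the missing entry is 576 ÷ 288 = 2.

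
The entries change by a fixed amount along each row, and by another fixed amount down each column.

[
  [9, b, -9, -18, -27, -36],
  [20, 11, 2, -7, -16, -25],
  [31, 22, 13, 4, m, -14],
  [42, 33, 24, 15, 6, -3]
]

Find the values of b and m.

b = 0, m = -5

Along each row the entries change by -9 per step; down each column they change by 11.
Row 1: from 9 at column 1, stepping by -9 to column 2 gives 0.
Row 3: from 31 at column 1, stepping by -9 to column 5 gives -5.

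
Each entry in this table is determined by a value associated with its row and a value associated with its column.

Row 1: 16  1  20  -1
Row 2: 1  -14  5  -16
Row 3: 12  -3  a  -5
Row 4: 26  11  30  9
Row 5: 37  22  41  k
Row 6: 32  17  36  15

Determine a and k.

The difference between any two rows is the same in every column — this is an addition table with the headers hidden.
Row 3 minus row 1 is -3 − 1 = -4, so its entry in column 3 is 20 + (-4) = 16.
Row 5 minus row 1 is 22 − 1 = 21, so its entry in column 4 is -1 + 21 = 20.

a = 16, k = 20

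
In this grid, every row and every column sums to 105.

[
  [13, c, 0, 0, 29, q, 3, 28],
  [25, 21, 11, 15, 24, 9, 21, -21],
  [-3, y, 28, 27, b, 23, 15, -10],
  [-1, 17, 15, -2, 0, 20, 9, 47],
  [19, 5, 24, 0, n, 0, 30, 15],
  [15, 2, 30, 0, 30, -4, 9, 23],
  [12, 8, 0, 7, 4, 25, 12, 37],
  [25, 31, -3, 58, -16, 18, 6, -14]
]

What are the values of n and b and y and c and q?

n = 12, b = 22, y = 3, c = 18, q = 14

Row 5: 19 + 5 + 24 + 0 + 0 + 30 + 15 = 93, so its missing entry is 105 − 93 = 12.
Column 5: 29 + 24 + 0 + 12 + 30 + 4 − 16 = 83, so its missing entry is 105 − 83 = 22.
Row 3: -3 + 28 + 27 + 22 + 23 + 15 − 10 = 102, so its missing entry is 105 − 102 = 3.
Column 2: 21 + 3 + 17 + 5 + 2 + 8 + 31 = 87, so its missing entry is 105 − 87 = 18.
Row 1: 13 + 18 + 0 + 0 + 29 + 3 + 28 = 91, so its missing entry is 105 − 91 = 14.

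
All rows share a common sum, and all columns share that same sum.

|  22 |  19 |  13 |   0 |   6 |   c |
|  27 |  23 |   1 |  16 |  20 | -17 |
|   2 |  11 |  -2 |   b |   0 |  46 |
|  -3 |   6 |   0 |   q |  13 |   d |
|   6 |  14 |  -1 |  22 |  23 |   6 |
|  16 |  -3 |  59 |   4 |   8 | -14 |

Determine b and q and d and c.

Rows 2 and 5 both sum to 70, so that's the common total.
The known cells in row 3 total 57, leaving 70 − 57 = 13 for the blank.
The known cells in column 4 total 55, leaving 70 − 55 = 15 for the blank.
The known cells in row 4 total 31, leaving 70 − 31 = 39 for the blank.
The known cells in row 1 total 60, leaving 70 − 60 = 10 for the blank.

b = 13, q = 15, d = 39, c = 10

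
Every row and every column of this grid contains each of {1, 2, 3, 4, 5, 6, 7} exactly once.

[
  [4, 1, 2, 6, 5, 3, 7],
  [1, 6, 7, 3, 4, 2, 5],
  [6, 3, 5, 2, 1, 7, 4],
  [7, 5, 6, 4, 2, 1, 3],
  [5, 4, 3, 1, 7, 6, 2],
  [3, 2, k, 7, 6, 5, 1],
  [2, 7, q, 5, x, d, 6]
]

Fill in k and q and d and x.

For row 7, column 5: column 5 already has {1, 2, 4, 5, 6, 7}; that leaves 3.
For row 7, column 6: column 6 already has {1, 2, 3, 5, 6, 7}; that leaves 4.
At (row 7, col 3): row 7 already has {2, 3, 4, 5, 6, 7}, so the value is 1.
Cell (6,3): row 6 already has {1, 2, 3, 5, 6, 7} → 4.

k = 4, q = 1, d = 4, x = 3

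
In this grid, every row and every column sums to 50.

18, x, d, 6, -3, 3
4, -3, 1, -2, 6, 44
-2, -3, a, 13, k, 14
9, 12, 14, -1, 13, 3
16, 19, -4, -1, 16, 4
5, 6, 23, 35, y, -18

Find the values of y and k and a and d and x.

y = -1, k = 19, a = 9, d = 7, x = 19

The known cells in column 2 total 31, leaving 50 − 31 = 19 for the blank.
The known cells in row 6 total 51, leaving 50 − 51 = -1 for the blank.
The known cells in column 5 total 31, leaving 50 − 31 = 19 for the blank.
The known cells in row 1 total 43, leaving 50 − 43 = 7 for the blank.
The known cells in row 3 total 41, leaving 50 − 41 = 9 for the blank.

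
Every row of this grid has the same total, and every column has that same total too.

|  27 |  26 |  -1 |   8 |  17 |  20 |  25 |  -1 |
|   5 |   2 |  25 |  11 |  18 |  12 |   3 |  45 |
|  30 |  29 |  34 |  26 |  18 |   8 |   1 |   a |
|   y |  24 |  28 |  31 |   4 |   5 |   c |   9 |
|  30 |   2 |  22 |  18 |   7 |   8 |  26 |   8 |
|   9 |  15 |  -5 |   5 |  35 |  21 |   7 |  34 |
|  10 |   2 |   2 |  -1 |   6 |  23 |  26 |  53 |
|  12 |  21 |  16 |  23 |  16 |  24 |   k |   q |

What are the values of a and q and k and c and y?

a = -25, q = -2, k = 11, c = 22, y = -2

Rows 1 and 2 both sum to 121, so that's the common total.
Row 3 has 30 + 29 + 34 + 26 + 18 + 8 + 1 = 146; the blank must be 121 − 146 = -25.
Column 8 has -1 + 45 − 25 + 9 + 8 + 34 + 53 = 123; the blank must be 121 − 123 = -2.
Column 1 has 27 + 5 + 30 + 30 + 9 + 10 + 12 = 123; the blank must be 121 − 123 = -2.
Row 8 has 12 + 21 + 16 + 23 + 16 + 24 − 2 = 110; the blank must be 121 − 110 = 11.
Row 4 has -2 + 24 + 28 + 31 + 4 + 5 + 9 = 99; the blank must be 121 − 99 = 22.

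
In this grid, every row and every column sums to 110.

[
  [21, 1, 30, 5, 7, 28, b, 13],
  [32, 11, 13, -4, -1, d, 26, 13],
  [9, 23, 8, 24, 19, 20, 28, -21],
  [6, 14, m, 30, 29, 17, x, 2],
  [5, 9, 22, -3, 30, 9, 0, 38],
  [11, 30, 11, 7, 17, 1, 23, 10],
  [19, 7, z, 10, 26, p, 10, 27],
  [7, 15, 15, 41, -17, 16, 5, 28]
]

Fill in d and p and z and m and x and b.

d = 20, p = -1, z = 12, m = -1, x = 13, b = 5

Row 2: 32 + 11 + 13 − 4 − 1 + 26 + 13 = 90, so its missing entry is 110 − 90 = 20.
Column 6: 28 + 20 + 20 + 17 + 9 + 1 + 16 = 111, so its missing entry is 110 − 111 = -1.
Row 7: 19 + 7 + 10 + 26 − 1 + 10 + 27 = 98, so its missing entry is 110 − 98 = 12.
Row 1: 21 + 1 + 30 + 5 + 7 + 28 + 13 = 105, so its missing entry is 110 − 105 = 5.
Column 7: 5 + 26 + 28 + 0 + 23 + 10 + 5 = 97, so its missing entry is 110 − 97 = 13.
Row 4: 6 + 14 + 30 + 29 + 17 + 13 + 2 = 111, so its missing entry is 110 − 111 = -1.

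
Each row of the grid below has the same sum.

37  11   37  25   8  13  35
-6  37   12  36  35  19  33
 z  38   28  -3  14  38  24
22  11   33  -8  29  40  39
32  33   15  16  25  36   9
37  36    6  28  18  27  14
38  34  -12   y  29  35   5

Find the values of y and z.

y = 37, z = 27

The complete rows each total 166.
Row 7 is missing 166 − 129 = 37 (since 38 + 34 − 12 + 29 + 35 + 5 = 129).
Row 3 is missing 166 − 139 = 27 (since 38 + 28 − 3 + 14 + 38 + 24 = 139).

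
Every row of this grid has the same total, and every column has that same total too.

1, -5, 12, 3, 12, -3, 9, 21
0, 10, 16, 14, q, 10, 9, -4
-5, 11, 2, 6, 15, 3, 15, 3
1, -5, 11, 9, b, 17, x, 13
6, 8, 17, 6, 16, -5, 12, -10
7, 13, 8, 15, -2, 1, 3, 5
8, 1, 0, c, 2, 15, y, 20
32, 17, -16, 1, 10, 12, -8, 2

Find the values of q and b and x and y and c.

Rows 1 and 3 both sum to 50, so that's the common total.
Row 2 has 0 + 10 + 16 + 14 + 10 + 9 − 4 = 55; the blank must be 50 − 55 = -5.
Column 5 has 12 − 5 + 15 + 16 − 2 + 2 + 10 = 48; the blank must be 50 − 48 = 2.
Row 4 has 1 − 5 + 11 + 9 + 2 + 17 + 13 = 48; the blank must be 50 − 48 = 2.
Column 7 has 9 + 9 + 15 + 2 + 12 + 3 − 8 = 42; the blank must be 50 − 42 = 8.
Row 7 has 8 + 1 + 0 + 2 + 15 + 8 + 20 = 54; the blank must be 50 − 54 = -4.

q = -5, b = 2, x = 2, y = 8, c = -4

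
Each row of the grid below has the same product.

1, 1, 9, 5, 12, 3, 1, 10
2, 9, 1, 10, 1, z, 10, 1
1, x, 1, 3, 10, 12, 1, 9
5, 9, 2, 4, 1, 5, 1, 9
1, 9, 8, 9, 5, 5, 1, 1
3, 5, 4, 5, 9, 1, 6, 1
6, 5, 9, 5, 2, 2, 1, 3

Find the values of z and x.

z = 9, x = 5

Rows 5 and 6 each multiply to 16200, so every row has product 16200.
Row 2: 2×9×1×10×1×10×1 = 1800, so the missing entry is 16200 ÷ 1800 = 9.
Row 3: 1×1×3×10×12×1×9 = 3240, so the missing entry is 16200 ÷ 3240 = 5.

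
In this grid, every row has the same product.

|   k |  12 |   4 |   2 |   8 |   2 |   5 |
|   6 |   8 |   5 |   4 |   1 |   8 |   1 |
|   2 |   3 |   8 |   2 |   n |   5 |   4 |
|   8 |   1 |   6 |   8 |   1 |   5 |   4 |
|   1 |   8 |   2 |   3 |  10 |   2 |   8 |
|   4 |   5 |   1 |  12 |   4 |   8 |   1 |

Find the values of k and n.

k = 1, n = 4

Rows 2 and 6 each multiply to 7680, so every row has product 7680.
Row 1: 12×4×2×8×2×5 = 7680, so the missing entry is 7680 ÷ 7680 = 1.
Row 3: 2×3×8×2×5×4 = 1920, so the missing entry is 7680 ÷ 1920 = 4.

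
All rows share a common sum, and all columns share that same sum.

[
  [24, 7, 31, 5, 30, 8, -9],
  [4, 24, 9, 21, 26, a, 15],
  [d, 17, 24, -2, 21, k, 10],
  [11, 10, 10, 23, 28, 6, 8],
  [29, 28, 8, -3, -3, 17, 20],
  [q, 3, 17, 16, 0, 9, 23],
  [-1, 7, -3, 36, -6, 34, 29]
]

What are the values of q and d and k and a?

q = 28, d = 1, k = 25, a = -3

Rows 1 and 4 both sum to 96, so that's the common total.
Row 6: 3 + 17 + 16 + 0 + 9 + 23 = 68, so its missing entry is 96 − 68 = 28.
Column 1: 24 + 4 + 11 + 29 + 28 − 1 = 95, so its missing entry is 96 − 95 = 1.
Row 3: 1 + 17 + 24 − 2 + 21 + 10 = 71, so its missing entry is 96 − 71 = 25.
Row 2: 4 + 24 + 9 + 21 + 26 + 15 = 99, so its missing entry is 96 − 99 = -3.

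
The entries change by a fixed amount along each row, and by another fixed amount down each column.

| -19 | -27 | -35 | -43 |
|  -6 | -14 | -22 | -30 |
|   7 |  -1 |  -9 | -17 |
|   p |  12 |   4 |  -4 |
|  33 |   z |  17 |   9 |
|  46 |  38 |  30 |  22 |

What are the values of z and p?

Along each row the entries change by -8 per step; down each column they change by 13.
Row 5: from 33 at column 1, stepping by -8 to column 2 gives 25.
Row 4: from 12 at column 2, stepping by -8 to column 1 gives 20.

z = 25, p = 20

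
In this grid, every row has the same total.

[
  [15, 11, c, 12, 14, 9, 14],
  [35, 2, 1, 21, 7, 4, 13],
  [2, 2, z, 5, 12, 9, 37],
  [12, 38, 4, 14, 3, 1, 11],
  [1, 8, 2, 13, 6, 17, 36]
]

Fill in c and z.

c = 8, z = 16

Rows 2 and 4 both add up to 83, so every row sums to 83.
Row 1: 15 + 11 + 12 + 14 + 9 + 14 = 75, so the missing entry is 83 − 75 = 8.
Row 3: 2 + 2 + 5 + 12 + 9 + 37 = 67, so the missing entry is 83 − 67 = 16.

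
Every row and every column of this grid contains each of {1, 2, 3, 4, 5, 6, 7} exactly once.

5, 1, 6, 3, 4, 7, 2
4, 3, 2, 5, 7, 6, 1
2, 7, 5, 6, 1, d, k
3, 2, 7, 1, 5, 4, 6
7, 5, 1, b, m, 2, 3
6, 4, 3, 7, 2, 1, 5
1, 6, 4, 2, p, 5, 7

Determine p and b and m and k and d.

p = 3, b = 4, m = 6, k = 4, d = 3

At (row 5, col 4): column 4 already has {1, 2, 3, 5, 6, 7}, so the value is 4.
For row 5, column 5: row 5 already has {1, 2, 3, 4, 5, 7}; that leaves 6.
Cell (7,5): row 7 already has {1, 2, 4, 5, 6, 7} → 3.
Cell (3,7): column 7 already has {1, 2, 3, 5, 6, 7} → 4.
At (row 3, col 6): row 3 already has {1, 2, 4, 5, 6, 7}, so the value is 3.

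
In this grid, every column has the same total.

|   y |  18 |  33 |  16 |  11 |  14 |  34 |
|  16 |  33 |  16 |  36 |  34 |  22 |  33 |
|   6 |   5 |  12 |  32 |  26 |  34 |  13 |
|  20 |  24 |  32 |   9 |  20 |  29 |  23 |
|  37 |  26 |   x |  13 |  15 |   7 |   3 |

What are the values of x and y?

Column 4 sums to 106 and so does column 5; that's the common total.
In column 3 the known cells total 93, leaving 106 − 93 = 13.
In column 1 the known cells total 79, leaving 106 − 79 = 27.

x = 13, y = 27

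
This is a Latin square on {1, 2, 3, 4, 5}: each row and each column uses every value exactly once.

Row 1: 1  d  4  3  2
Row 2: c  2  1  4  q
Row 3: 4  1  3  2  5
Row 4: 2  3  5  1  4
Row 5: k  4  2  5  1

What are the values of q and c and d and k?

q = 3, c = 5, d = 5, k = 3

For row 5, column 1: row 5 already has {1, 2, 4, 5}; that leaves 3.
Cell (2,1): column 1 already has {1, 2, 3, 4} → 5.
For row 2, column 5: row 2 already has {1, 2, 4, 5}; that leaves 3.
For row 1, column 2: row 1 already has {1, 2, 3, 4}; that leaves 5.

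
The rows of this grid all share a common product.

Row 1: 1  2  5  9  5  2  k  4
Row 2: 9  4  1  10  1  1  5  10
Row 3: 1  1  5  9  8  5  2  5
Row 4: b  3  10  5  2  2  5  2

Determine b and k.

b = 3, k = 5

Rows 2 and 3 each multiply to 18000, so every row has product 18000.
Row 4: 3×10×5×2×2×5×2 = 6000, so the missing entry is 18000 ÷ 6000 = 3.
Row 1: 1×2×5×9×5×2×4 = 3600, so the missing entry is 18000 ÷ 3600 = 5.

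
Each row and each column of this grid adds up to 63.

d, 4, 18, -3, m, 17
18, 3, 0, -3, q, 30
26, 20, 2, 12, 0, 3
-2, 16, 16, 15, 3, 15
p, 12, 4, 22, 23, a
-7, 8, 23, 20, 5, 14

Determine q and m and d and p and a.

Row 2 has 18 + 3 + 0 − 3 + 30 = 48; the blank must be 63 − 48 = 15.
Column 5 has 15 + 0 + 3 + 23 + 5 = 46; the blank must be 63 − 46 = 17.
Row 1 has 4 + 18 − 3 + 17 + 17 = 53; the blank must be 63 − 53 = 10.
Column 1 has 10 + 18 + 26 − 2 − 7 = 45; the blank must be 63 − 45 = 18.
Row 5 has 18 + 12 + 4 + 22 + 23 = 79; the blank must be 63 − 79 = -16.

q = 15, m = 17, d = 10, p = 18, a = -16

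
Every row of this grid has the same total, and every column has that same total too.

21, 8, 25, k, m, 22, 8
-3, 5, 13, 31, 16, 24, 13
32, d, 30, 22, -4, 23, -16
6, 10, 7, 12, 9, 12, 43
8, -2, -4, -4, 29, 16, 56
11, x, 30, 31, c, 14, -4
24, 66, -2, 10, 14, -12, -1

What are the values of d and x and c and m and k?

d = 12, x = 0, c = 17, m = 18, k = -3

Rows 2 and 4 both sum to 99, so that's the common total.
Row 3 has 32 + 30 + 22 − 4 + 23 − 16 = 87; the blank must be 99 − 87 = 12.
Column 4 has 31 + 22 + 12 − 4 + 31 + 10 = 102; the blank must be 99 − 102 = -3.
Row 1 has 21 + 8 + 25 − 3 + 22 + 8 = 81; the blank must be 99 − 81 = 18.
Column 5 has 18 + 16 − 4 + 9 + 29 + 14 = 82; the blank must be 99 − 82 = 17.
Row 6 has 11 + 30 + 31 + 17 + 14 − 4 = 99; the blank must be 99 − 99 = 0.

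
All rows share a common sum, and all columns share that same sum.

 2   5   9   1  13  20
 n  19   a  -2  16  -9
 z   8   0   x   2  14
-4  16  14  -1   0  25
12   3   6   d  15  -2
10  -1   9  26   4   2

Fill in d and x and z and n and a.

Rows 1 and 4 both sum to 50, so that's the common total.
Column 3: 9 + 0 + 14 + 6 + 9 = 38, so its missing entry is 50 − 38 = 12.
Row 5: 12 + 3 + 6 + 15 − 2 = 34, so its missing entry is 50 − 34 = 16.
Column 4: 1 − 2 − 1 + 16 + 26 = 40, so its missing entry is 50 − 40 = 10.
Row 3: 8 + 0 + 10 + 2 + 14 = 34, so its missing entry is 50 − 34 = 16.
Row 2: 19 + 12 − 2 + 16 − 9 = 36, so its missing entry is 50 − 36 = 14.

d = 16, x = 10, z = 16, n = 14, a = 12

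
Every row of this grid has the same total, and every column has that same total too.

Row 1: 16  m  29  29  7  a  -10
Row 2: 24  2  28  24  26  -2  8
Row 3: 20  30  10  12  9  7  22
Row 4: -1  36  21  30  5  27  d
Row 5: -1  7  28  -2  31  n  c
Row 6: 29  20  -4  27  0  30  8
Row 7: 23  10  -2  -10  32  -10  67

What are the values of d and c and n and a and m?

Rows 2 and 3 both sum to 110, so that's the common total.
Column 2 has 2 + 30 + 36 + 7 + 20 + 10 = 105; the blank must be 110 − 105 = 5.
Row 1 has 16 + 5 + 29 + 29 + 7 − 10 = 76; the blank must be 110 − 76 = 34.
Column 6 has 34 − 2 + 7 + 27 + 30 − 10 = 86; the blank must be 110 − 86 = 24.
Row 5 has -1 + 7 + 28 − 2 + 31 + 24 = 87; the blank must be 110 − 87 = 23.
Row 4 has -1 + 36 + 21 + 30 + 5 + 27 = 118; the blank must be 110 − 118 = -8.

d = -8, c = 23, n = 24, a = 34, m = 5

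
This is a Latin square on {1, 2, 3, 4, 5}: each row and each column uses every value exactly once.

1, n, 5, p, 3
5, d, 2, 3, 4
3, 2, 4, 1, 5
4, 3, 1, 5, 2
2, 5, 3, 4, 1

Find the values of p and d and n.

For row 2, column 2: row 2 already has {2, 3, 4, 5}; that leaves 1.
For row 1, column 2: column 2 already has {1, 2, 3, 5}; that leaves 4.
Cell (1,4): row 1 already has {1, 3, 4, 5} → 2.

p = 2, d = 1, n = 4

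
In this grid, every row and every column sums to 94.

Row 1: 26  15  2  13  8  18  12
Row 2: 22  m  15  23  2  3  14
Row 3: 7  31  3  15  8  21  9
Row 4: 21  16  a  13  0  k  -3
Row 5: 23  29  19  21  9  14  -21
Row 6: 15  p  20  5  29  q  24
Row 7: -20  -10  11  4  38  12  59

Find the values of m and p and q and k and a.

Row 2: 22 + 15 + 23 + 2 + 3 + 14 = 79, so its missing entry is 94 − 79 = 15.
Column 2: 15 + 15 + 31 + 16 + 29 − 10 = 96, so its missing entry is 94 − 96 = -2.
Row 6: 15 − 2 + 20 + 5 + 29 + 24 = 91, so its missing entry is 94 − 91 = 3.
Column 3: 2 + 15 + 3 + 19 + 20 + 11 = 70, so its missing entry is 94 − 70 = 24.
Row 4: 21 + 16 + 24 + 13 + 0 − 3 = 71, so its missing entry is 94 − 71 = 23.

m = 15, p = -2, q = 3, k = 23, a = 24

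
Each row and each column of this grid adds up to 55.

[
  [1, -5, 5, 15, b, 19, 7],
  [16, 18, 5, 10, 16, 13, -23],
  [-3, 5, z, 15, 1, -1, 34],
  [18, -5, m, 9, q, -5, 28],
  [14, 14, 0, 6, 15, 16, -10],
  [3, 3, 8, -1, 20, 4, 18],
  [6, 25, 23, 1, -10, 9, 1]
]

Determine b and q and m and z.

b = 13, q = 0, m = 10, z = 4

Row 1 has 1 − 5 + 5 + 15 + 19 + 7 = 42; the blank must be 55 − 42 = 13.
Column 5 has 13 + 16 + 1 + 15 + 20 − 10 = 55; the blank must be 55 − 55 = 0.
Row 4 has 18 − 5 + 9 + 0 − 5 + 28 = 45; the blank must be 55 − 45 = 10.
Row 3 has -3 + 5 + 15 + 1 − 1 + 34 = 51; the blank must be 55 − 51 = 4.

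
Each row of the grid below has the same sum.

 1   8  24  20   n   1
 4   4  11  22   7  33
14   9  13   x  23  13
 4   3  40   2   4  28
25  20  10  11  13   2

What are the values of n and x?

n = 27, x = 9

The complete rows each total 81.
Row 1 is missing 81 − 54 = 27 (since 1 + 8 + 24 + 20 + 1 = 54).
Row 3 is missing 81 − 72 = 9 (since 14 + 9 + 13 + 23 + 13 = 72).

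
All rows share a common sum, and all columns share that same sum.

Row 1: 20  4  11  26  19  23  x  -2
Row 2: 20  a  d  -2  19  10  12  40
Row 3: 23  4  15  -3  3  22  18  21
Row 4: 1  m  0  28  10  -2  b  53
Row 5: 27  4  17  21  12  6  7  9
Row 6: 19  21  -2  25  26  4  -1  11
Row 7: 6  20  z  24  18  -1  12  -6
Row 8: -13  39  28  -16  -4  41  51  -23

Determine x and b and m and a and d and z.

Rows 3 and 5 both sum to 103, so that's the common total.
Row 7 has 6 + 20 + 24 + 18 − 1 + 12 − 6 = 73; the blank must be 103 − 73 = 30.
Column 3 has 11 + 15 + 0 + 17 − 2 + 30 + 28 = 99; the blank must be 103 − 99 = 4.
Row 2 has 20 + 4 − 2 + 19 + 10 + 12 + 40 = 103; the blank must be 103 − 103 = 0.
Column 2 has 4 + 0 + 4 + 4 + 21 + 20 + 39 = 92; the blank must be 103 − 92 = 11.
Row 1 has 20 + 4 + 11 + 26 + 19 + 23 − 2 = 101; the blank must be 103 − 101 = 2.
Row 4 has 1 + 11 + 0 + 28 + 10 − 2 + 53 = 101; the blank must be 103 − 101 = 2.

x = 2, b = 2, m = 11, a = 0, d = 4, z = 30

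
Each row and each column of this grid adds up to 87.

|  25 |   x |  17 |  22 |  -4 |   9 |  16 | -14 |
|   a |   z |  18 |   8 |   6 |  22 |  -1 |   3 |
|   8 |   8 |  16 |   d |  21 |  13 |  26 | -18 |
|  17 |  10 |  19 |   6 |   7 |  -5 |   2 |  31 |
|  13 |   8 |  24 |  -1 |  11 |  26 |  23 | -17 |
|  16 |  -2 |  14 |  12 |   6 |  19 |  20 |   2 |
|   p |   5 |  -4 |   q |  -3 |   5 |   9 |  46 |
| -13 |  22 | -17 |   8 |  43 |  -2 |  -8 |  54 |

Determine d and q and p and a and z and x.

d = 13, q = 19, p = 10, a = 11, z = 20, x = 16

Row 1: 25 + 17 + 22 − 4 + 9 + 16 − 14 = 71, so its missing entry is 87 − 71 = 16.
Column 2: 16 + 8 + 10 + 8 − 2 + 5 + 22 = 67, so its missing entry is 87 − 67 = 20.
Row 3: 8 + 8 + 16 + 21 + 13 + 26 − 18 = 74, so its missing entry is 87 − 74 = 13.
Row 2: 20 + 18 + 8 + 6 + 22 − 1 + 3 = 76, so its missing entry is 87 − 76 = 11.
Column 1: 25 + 11 + 8 + 17 + 13 + 16 − 13 = 77, so its missing entry is 87 − 77 = 10.
Row 7: 10 + 5 − 4 − 3 + 5 + 9 + 46 = 68, so its missing entry is 87 − 68 = 19.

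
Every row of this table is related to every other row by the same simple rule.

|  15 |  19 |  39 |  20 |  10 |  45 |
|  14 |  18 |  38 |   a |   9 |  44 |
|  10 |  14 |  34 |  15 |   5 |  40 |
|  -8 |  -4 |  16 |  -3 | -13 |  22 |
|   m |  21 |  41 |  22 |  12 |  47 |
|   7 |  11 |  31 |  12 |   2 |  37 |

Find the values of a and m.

a = 19, m = 17

The difference between any two rows is the same in every column — this is an addition table with the headers hidden.
Row 2 minus row 1 is 44 − 45 = -1, so its entry in column 4 is 20 + (-1) = 19.
Row 5 minus row 1 is 47 − 45 = 2, so its entry in column 1 is 15 + 2 = 17.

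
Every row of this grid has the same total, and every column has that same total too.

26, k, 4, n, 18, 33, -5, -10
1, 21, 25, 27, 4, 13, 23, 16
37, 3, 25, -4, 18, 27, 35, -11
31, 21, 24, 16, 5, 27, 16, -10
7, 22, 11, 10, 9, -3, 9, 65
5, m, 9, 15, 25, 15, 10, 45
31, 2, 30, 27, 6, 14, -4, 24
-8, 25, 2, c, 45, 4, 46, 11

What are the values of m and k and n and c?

m = 6, k = 30, n = 34, c = 5

Rows 2 and 3 both sum to 130, so that's the common total.
Row 6 has 5 + 9 + 15 + 25 + 15 + 10 + 45 = 124; the blank must be 130 − 124 = 6.
Column 2 has 21 + 3 + 21 + 22 + 6 + 2 + 25 = 100; the blank must be 130 − 100 = 30.
Row 1 has 26 + 30 + 4 + 18 + 33 − 5 − 10 = 96; the blank must be 130 − 96 = 34.
Row 8 has -8 + 25 + 2 + 45 + 4 + 46 + 11 = 125; the blank must be 130 − 125 = 5.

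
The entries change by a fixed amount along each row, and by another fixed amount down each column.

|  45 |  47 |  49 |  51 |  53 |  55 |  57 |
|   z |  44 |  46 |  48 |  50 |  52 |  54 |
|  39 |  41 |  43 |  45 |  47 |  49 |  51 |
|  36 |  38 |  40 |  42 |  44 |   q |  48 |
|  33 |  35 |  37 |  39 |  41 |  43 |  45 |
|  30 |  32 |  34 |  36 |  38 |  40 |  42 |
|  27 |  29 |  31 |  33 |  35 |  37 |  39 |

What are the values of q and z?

q = 46, z = 42

Along each row the entries change by 2 per step; down each column they change by -3.
Row 4: from 36 at column 1, stepping by 2 to column 6 gives 46.
Row 2: from 44 at column 2, stepping by 2 to column 1 gives 42.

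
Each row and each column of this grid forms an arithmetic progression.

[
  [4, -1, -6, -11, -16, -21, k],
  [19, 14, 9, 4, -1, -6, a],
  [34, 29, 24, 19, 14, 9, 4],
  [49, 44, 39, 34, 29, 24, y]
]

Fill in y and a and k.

Along each row the entries change by -5 per step; down each column they change by 15.
Row 4: from 49 at column 1, stepping by -5 to column 7 gives 19.
Row 2: from 19 at column 1, stepping by -5 to column 7 gives -11.
Row 1: from 4 at column 1, stepping by -5 to column 7 gives -26.

y = 19, a = -11, k = -26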